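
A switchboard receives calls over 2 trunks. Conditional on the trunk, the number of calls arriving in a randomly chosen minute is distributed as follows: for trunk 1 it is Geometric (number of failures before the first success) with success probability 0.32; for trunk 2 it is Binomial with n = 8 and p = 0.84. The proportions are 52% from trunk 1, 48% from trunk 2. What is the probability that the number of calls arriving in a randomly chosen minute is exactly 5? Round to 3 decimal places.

Conditional on each trunk, P(X = 5): 1: 0.0465259; 2: 0.0959278.
By total probability, P(X = 5) = 0.52·0.0465259 + 0.48·0.0959278 = 0.0702388.

0.070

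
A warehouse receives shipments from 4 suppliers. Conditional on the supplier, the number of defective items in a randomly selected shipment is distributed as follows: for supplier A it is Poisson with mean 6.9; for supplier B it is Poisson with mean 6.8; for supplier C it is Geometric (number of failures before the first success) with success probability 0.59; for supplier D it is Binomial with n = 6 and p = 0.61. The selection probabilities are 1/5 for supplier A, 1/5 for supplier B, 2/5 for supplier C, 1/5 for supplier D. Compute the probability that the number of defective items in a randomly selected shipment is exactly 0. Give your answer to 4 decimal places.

0.2371

Conditional on each supplier, P(X = 0): A: 0.00100779; B: 0.00111378; C: 0.59; D: 0.00351874.
By total probability, P(X = 0) = 0.2·0.00100779 + 0.2·0.00111378 + 0.4·0.59 + 0.2·0.00351874 = 0.237128.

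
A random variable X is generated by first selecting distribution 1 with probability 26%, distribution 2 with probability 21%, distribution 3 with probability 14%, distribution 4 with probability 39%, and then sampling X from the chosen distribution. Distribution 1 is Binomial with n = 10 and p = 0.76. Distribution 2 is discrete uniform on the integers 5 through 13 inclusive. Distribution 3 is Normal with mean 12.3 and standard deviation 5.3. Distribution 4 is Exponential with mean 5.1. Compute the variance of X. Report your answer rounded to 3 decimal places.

Per component, 1: μ=7.6, E[X²]=59.584; 2: μ=9, E[X²]=87.6667; 3: μ=12.3, E[X²]=179.38; 4: μ=5.1, E[X²]=52.02.
E[X] = 0.26·7.6 + 0.21·9 + 0.14·12.3 + 0.39·5.1 = 7.577.
E[X²] = 0.26·59.584 + 0.21·87.6667 + 0.14·179.38 + 0.39·52.02 = 79.3028.
Var(X) = E[X²] − (E[X])² = 79.3028 − 57.4109 = 21.8919.

21.892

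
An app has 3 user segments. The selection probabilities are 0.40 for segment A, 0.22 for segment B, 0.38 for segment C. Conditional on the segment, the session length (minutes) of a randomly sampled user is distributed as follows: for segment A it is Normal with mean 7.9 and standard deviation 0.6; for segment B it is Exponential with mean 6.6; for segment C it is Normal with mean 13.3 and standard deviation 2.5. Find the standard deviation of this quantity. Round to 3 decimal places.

Per component, A: μ=7.9, E[X²]=62.77; B: μ=6.6, E[X²]=87.12; C: μ=13.3, E[X²]=183.14.
E[X] = 0.4·7.9 + 0.22·6.6 + 0.38·13.3 = 9.666.
E[X²] = 0.4·62.77 + 0.22·87.12 + 0.38·183.14 = 113.868.
Var(X) = E[X²] − (E[X])² = 113.868 − 93.4316 = 20.436.
SD(X) = √20.436 = 4.52062.

4.521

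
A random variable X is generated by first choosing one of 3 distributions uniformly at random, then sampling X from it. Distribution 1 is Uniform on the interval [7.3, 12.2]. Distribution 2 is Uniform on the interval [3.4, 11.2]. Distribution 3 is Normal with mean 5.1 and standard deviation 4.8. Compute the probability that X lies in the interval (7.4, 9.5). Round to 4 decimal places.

0.2780

Conditional on each component, P(7.4 < X < 9.5): 1: 0.428571; 2: 0.269231; 3: 0.136251.
By total probability, P(7.4 < X < 9.5) = 0.333333·0.428571 + 0.333333·0.269231 + 0.333333·0.136251 = 0.278018.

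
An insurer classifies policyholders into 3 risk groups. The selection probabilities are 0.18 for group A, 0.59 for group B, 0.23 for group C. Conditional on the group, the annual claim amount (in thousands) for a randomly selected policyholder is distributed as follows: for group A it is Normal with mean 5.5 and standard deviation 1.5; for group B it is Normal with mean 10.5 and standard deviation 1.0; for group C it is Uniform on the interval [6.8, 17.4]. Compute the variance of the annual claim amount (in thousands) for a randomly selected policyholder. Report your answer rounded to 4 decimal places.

7.9543

Per component, A: μ=5.5, E[X²]=32.5; B: μ=10.5, E[X²]=111.25; C: μ=12.1, E[X²]=155.773.
E[X] = 0.18·5.5 + 0.59·10.5 + 0.23·12.1 = 9.968.
E[X²] = 0.18·32.5 + 0.59·111.25 + 0.23·155.773 = 107.315.
Var(X) = E[X²] − (E[X])² = 107.315 − 99.361 = 7.95434.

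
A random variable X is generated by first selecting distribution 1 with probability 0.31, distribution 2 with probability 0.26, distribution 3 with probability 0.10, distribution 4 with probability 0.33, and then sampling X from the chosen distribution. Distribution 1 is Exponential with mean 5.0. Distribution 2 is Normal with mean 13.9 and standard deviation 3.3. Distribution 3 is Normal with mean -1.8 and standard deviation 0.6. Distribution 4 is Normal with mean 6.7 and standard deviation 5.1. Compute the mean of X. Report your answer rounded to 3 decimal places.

Component means — 1: 5; 2: 13.9; 3: -1.8; 4: 6.7.
E[X] = 0.31·5 + 0.26·13.9 + 0.1·-1.8 + 0.33·6.7 = 7.195.

7.195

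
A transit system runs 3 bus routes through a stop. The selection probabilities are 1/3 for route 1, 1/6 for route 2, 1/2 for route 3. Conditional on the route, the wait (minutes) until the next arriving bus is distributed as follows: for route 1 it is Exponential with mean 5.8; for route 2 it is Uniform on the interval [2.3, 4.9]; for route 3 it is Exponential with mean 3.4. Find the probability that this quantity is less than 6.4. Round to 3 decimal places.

0.813

Conditional on each route, P(X < 6.4): 1: 0.668275; 2: 1; 3: 0.847769.
By total probability, P(X < 6.4) = 0.333333·0.668275 + 0.166667·1 + 0.5·0.847769 = 0.813309.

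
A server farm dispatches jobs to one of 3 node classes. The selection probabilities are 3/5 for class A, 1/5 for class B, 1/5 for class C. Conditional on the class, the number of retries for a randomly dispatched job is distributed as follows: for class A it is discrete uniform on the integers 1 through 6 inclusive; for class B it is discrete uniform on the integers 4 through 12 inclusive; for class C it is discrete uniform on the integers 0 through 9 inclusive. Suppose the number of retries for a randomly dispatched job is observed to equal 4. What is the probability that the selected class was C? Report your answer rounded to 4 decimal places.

Likelihoods P(X=4 | ·): A: 0.166667; B: 0.111111; C: 0.1.
Posterior ∝ prior × likelihood. Numerator for C: 0.2·0.1 = 0.02.
Normalizing constant: 0.6·0.166667 + 0.2·0.111111 + 0.2·0.1 = 0.142222.
P(C | observation) = 0.02 / 0.142222 = 0.140625.

0.1406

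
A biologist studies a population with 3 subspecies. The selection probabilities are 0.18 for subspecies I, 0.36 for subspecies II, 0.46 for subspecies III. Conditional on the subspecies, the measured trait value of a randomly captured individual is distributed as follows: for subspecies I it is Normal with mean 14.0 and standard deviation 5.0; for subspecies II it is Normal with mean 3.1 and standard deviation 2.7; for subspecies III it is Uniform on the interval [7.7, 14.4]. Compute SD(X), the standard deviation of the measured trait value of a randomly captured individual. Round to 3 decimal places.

5.266

Per component, I: μ=14, E[X²]=221; II: μ=3.1, E[X²]=16.9; III: μ=11.05, E[X²]=125.843.
E[X] = 0.18·14 + 0.36·3.1 + 0.46·11.05 = 8.719.
E[X²] = 0.18·221 + 0.36·16.9 + 0.46·125.843 = 103.752.
Var(X) = E[X²] − (E[X])² = 103.752 − 76.021 = 27.731.
SD(X) = √27.731 = 5.26602.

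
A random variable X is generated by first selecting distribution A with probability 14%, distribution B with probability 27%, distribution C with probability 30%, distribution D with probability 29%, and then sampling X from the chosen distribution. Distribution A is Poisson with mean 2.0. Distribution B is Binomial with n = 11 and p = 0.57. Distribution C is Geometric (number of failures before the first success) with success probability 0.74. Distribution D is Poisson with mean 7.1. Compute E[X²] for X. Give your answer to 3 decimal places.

For each component E[X²] = Var + (mean)², giving A: 6; B: 42.009; C: 0.598247; D: 57.51.
Overall E[X²] = 0.14·6 + 0.27·42.009 + 0.3·0.598247 + 0.29·57.51 = 29.0398.

29.040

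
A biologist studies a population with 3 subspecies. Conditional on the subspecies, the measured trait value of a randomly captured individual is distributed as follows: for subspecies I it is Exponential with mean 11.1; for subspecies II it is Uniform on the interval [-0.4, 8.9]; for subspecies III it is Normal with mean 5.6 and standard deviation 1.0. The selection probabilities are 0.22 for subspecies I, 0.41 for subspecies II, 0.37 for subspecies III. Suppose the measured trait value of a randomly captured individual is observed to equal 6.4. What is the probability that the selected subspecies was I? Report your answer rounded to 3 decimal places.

Likelihoods f(6.4 | ·): I: 0.0506143; II: 0.107527; III: 0.289692.
Posterior ∝ prior × likelihood. Numerator for I: 0.22·0.0506143 = 0.0111351.
Normalizing constant: 0.22·0.0506143 + 0.41·0.107527 + 0.37·0.289692 = 0.162407.
P(I | observation) = 0.0111351 / 0.162407 = 0.0685632.

0.069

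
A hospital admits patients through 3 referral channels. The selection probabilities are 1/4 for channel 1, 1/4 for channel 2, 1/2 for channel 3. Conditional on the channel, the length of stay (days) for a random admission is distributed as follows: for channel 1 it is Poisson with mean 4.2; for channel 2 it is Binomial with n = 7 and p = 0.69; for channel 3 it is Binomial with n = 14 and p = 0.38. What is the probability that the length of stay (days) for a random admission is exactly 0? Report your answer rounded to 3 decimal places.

Conditional on each channel, P(X = 0): 1: 0.0149956; 2: 0.000275126; 3: 0.00124018.
By total probability, P(X = 0) = 0.25·0.0149956 + 0.25·0.000275126 + 0.5·0.00124018 = 0.00443776.

0.004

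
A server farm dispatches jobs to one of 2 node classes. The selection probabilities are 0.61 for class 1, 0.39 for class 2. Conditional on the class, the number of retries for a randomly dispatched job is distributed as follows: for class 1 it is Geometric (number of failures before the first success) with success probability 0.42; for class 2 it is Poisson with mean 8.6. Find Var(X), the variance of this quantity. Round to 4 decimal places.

Per component, 1: μ=1.38095, E[X²]=5.19501; 2: μ=8.6, E[X²]=82.56.
E[X] = 0.61·1.38095 + 0.39·8.6 = 4.19638.
E[X²] = 0.61·5.19501 + 0.39·82.56 = 35.3674.
Var(X) = E[X²] − (E[X])² = 35.3674 − 17.6096 = 17.7577.

17.7577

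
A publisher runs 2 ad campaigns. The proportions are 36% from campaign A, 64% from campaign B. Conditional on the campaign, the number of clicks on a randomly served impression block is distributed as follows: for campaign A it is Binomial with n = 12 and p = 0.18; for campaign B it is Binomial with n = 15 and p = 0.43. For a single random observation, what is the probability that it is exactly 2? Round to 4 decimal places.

Conditional on each campaign, P(X = 2): A: 0.293919; B: 0.0130167.
By total probability, P(X = 2) = 0.36·0.293919 + 0.64·0.0130167 = 0.114141.

0.1141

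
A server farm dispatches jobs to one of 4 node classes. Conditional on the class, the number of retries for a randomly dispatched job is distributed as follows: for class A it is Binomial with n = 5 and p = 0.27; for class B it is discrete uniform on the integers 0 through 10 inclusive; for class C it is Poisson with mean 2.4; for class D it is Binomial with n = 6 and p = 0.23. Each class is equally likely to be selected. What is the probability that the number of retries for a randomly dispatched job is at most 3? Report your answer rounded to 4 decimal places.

0.7734

Conditional on each class, P(X ≤ 3): A: 0.979168; B: 0.363636; C: 0.778723; D: 0.971991.
By total probability, P(X ≤ 3) = 0.25·0.979168 + 0.25·0.363636 + 0.25·0.778723 + 0.25·0.971991 = 0.773379.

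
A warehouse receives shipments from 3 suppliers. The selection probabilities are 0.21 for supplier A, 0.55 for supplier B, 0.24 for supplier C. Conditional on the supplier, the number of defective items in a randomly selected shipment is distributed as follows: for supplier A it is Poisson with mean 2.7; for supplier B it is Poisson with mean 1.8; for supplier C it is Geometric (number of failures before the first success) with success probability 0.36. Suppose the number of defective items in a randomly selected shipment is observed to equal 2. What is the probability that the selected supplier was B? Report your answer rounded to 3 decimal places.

0.629

Likelihoods P(X=2 | ·): A: 0.244964; B: 0.267784; C: 0.147456.
Posterior ∝ prior × likelihood. Numerator for B: 0.55·0.267784 = 0.147281.
Normalizing constant: 0.21·0.244964 + 0.55·0.267784 + 0.24·0.147456 = 0.234113.
P(B | observation) = 0.147281 / 0.234113 = 0.629103.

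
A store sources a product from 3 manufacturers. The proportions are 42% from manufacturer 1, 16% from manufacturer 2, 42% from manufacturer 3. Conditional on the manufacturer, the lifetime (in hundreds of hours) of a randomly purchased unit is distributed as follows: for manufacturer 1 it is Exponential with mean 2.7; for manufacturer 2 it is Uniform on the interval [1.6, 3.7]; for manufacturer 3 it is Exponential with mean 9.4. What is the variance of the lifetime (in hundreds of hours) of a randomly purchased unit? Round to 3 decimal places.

Per component, 1: μ=2.7, E[X²]=14.58; 2: μ=2.65, E[X²]=7.39; 3: μ=9.4, E[X²]=176.72.
E[X] = 0.42·2.7 + 0.16·2.65 + 0.42·9.4 = 5.506.
E[X²] = 0.42·14.58 + 0.16·7.39 + 0.42·176.72 = 81.5284.
Var(X) = E[X²] − (E[X])² = 81.5284 − 30.316 = 51.2124.

51.212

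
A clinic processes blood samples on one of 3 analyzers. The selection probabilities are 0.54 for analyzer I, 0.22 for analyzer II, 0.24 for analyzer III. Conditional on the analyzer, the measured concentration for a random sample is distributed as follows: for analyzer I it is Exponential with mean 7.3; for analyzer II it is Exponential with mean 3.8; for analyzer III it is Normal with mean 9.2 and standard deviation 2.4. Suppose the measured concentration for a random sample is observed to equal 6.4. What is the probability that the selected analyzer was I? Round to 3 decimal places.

0.499

Likelihoods f(6.4 | ·): I: 0.0570067; II: 0.0488397; III: 0.0841661.
Posterior ∝ prior × likelihood. Numerator for I: 0.54·0.0570067 = 0.0307836.
Normalizing constant: 0.54·0.0570067 + 0.22·0.0488397 + 0.24·0.0841661 = 0.0617282.
P(I | observation) = 0.0307836 / 0.0617282 = 0.498696.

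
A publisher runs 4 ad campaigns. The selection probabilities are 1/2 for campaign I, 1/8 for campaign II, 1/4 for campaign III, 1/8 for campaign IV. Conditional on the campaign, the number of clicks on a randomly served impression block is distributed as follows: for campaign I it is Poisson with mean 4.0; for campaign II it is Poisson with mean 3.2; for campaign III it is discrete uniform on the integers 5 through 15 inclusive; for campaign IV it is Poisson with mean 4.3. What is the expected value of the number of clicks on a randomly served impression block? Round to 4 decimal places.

Component means — I: 4; II: 3.2; III: 10; IV: 4.3.
E[X] = 0.5·4 + 0.125·3.2 + 0.25·10 + 0.125·4.3 = 5.4375.

5.4375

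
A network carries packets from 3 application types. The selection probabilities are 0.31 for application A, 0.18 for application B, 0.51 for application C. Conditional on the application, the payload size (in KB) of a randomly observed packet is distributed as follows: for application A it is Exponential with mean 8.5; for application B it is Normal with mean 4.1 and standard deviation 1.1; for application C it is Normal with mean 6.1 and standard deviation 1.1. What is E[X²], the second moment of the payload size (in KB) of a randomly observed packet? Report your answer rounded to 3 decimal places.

67.633

For each component E[X²] = Var + (mean)², giving A: 144.5; B: 18.02; C: 38.42.
Overall E[X²] = 0.31·144.5 + 0.18·18.02 + 0.51·38.42 = 67.6328.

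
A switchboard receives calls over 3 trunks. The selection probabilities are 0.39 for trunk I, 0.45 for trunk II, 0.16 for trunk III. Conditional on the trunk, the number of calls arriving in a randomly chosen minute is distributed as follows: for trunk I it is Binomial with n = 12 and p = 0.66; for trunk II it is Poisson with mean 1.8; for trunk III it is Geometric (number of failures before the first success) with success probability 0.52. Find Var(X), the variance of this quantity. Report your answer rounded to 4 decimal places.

Per component, I: μ=7.92, E[X²]=65.4192; II: μ=1.8, E[X²]=5.04; III: μ=0.923077, E[X²]=2.62722.
E[X] = 0.39·7.92 + 0.45·1.8 + 0.16·0.923077 = 4.04649.
E[X²] = 0.39·65.4192 + 0.45·5.04 + 0.16·2.62722 = 28.2018.
Var(X) = E[X²] − (E[X])² = 28.2018 − 16.3741 = 11.8277.

11.8277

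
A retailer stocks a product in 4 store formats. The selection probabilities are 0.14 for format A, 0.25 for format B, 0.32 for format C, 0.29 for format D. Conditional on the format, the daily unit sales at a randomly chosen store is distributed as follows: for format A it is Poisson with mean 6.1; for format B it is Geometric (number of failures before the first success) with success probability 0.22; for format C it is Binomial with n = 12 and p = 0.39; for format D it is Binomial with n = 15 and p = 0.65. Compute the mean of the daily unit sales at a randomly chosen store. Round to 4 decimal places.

Component means — A: 6.1; B: 3.54545; C: 4.68; D: 9.75.
E[X] = 0.14·6.1 + 0.25·3.54545 + 0.32·4.68 + 0.29·9.75 = 6.06546.

6.0655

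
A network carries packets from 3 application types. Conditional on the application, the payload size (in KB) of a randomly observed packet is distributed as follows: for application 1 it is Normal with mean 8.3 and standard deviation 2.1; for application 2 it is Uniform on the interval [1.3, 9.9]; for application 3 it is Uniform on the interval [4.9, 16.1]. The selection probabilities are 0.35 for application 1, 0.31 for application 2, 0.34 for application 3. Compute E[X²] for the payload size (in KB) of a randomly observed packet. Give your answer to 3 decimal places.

78.326

For each component E[X²] = Var + (mean)², giving 1: 73.3; 2: 37.5233; 3: 120.703.
Overall E[X²] = 0.35·73.3 + 0.31·37.5233 + 0.34·120.703 = 78.3264.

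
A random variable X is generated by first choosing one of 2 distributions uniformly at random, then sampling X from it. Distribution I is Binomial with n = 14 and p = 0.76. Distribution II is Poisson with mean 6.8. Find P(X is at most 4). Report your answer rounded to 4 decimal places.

0.0961

Conditional on each component, P(X ≤ 4): I: 0.000238068; II: 0.192031.
By total probability, P(X ≤ 4) = 0.5·0.000238068 + 0.5·0.192031 = 0.0961345.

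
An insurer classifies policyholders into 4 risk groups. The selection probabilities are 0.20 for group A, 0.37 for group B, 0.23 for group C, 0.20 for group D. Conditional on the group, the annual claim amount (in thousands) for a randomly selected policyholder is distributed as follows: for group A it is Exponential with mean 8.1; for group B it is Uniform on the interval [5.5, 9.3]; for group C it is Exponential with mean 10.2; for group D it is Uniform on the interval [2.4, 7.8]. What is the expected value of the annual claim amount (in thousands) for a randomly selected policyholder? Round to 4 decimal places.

Component means — A: 8.1; B: 7.4; C: 10.2; D: 5.1.
E[X] = 0.2·8.1 + 0.37·7.4 + 0.23·10.2 + 0.2·5.1 = 7.724.

7.7240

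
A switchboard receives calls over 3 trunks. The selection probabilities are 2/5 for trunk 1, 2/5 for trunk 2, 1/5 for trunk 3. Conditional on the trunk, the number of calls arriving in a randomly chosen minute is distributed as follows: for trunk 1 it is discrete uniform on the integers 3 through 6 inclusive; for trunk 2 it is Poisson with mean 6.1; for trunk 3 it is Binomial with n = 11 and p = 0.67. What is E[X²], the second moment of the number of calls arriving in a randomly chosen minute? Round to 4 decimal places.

For each component E[X²] = Var + (mean)², giving 1: 21.5; 2: 43.31; 3: 56.749.
Overall E[X²] = 0.4·21.5 + 0.4·43.31 + 0.2·56.749 = 37.2738.

37.2738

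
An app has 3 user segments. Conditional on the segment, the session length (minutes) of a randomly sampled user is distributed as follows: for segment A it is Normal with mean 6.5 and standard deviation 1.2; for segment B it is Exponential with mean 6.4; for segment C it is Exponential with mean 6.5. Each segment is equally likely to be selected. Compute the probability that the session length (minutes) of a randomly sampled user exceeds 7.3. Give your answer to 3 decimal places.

Conditional on each segment, P(X > 7.3): A: 0.252493; B: 0.319619; C: 0.325277.
By total probability, P(X > 7.3) = 0.333333·0.252493 + 0.333333·0.319619 + 0.333333·0.325277 = 0.29913.

0.299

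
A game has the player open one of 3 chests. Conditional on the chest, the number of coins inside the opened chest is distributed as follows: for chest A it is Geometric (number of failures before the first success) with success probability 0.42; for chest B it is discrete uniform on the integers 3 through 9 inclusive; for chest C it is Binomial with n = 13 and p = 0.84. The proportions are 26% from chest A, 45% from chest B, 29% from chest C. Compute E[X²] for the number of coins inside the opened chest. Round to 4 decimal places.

54.4388

For each component E[X²] = Var + (mean)², giving A: 5.19501; B: 40; C: 120.994.
Overall E[X²] = 0.26·5.19501 + 0.45·40 + 0.29·120.994 = 54.4388.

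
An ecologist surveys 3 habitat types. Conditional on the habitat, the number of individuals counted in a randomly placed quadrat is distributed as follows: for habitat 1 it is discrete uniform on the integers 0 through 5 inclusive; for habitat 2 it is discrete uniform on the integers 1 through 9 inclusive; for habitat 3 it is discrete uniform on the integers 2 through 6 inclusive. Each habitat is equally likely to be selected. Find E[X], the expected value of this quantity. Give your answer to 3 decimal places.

Component means — 1: 2.5; 2: 5; 3: 4.
E[X] = 0.333333·2.5 + 0.333333·5 + 0.333333·4 = 3.83333.

3.833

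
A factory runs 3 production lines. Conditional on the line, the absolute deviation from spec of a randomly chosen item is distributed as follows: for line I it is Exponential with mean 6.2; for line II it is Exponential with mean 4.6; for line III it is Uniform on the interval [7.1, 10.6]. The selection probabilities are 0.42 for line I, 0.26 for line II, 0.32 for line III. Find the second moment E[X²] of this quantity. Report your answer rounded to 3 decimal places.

For each component E[X²] = Var + (mean)², giving I: 76.88; II: 42.32; III: 79.3433.
Overall E[X²] = 0.42·76.88 + 0.26·42.32 + 0.32·79.3433 = 68.6827.

68.683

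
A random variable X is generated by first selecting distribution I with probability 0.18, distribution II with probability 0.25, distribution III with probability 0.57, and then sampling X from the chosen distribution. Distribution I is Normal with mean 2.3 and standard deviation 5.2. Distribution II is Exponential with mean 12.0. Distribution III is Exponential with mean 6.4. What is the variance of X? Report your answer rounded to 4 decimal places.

Per component, I: μ=2.3, E[X²]=32.33; II: μ=12, E[X²]=288; III: μ=6.4, E[X²]=81.92.
E[X] = 0.18·2.3 + 0.25·12 + 0.57·6.4 = 7.062.
E[X²] = 0.18·32.33 + 0.25·288 + 0.57·81.92 = 124.514.
Var(X) = E[X²] − (E[X])² = 124.514 − 49.8718 = 74.642.

74.6420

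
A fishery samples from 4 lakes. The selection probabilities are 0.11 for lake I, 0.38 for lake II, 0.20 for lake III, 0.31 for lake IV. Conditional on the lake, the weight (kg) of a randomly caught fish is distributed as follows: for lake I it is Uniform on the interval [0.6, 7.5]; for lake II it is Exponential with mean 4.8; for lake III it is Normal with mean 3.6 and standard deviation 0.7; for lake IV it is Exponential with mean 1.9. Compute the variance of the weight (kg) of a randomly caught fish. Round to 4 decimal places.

11.8736

Per component, I: μ=4.05, E[X²]=20.37; II: μ=4.8, E[X²]=46.08; III: μ=3.6, E[X²]=13.45; IV: μ=1.9, E[X²]=7.22.
E[X] = 0.11·4.05 + 0.38·4.8 + 0.2·3.6 + 0.31·1.9 = 3.5785.
E[X²] = 0.11·20.37 + 0.38·46.08 + 0.2·13.45 + 0.31·7.22 = 24.6793.
Var(X) = E[X²] − (E[X])² = 24.6793 − 12.8057 = 11.8736.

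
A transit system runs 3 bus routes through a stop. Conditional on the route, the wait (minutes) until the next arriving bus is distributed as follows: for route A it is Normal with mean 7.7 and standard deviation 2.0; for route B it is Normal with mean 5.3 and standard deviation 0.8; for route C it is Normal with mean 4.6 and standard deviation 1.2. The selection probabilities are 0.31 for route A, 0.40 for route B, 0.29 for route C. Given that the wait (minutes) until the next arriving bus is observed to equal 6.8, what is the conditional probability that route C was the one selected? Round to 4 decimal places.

0.1659

Likelihoods f(6.8 | ·): A: 0.180263; B: 0.0859828; C: 0.061926.
Posterior ∝ prior × likelihood. Numerator for C: 0.29·0.061926 = 0.0179585.
Normalizing constant: 0.31·0.180263 + 0.4·0.0859828 + 0.29·0.061926 = 0.108233.
P(C | observation) = 0.0179585 / 0.108233 = 0.165924.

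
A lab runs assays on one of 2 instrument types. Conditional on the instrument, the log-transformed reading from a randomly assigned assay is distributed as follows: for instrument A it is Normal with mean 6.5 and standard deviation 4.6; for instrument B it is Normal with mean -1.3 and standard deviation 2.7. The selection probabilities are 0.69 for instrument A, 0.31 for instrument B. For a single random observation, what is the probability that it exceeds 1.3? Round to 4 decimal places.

Conditional on each instrument, P(X > 1.3): A: 0.870853; B: 0.167783.
By total probability, P(X > 1.3) = 0.69·0.870853 + 0.31·0.167783 = 0.652902.

0.6529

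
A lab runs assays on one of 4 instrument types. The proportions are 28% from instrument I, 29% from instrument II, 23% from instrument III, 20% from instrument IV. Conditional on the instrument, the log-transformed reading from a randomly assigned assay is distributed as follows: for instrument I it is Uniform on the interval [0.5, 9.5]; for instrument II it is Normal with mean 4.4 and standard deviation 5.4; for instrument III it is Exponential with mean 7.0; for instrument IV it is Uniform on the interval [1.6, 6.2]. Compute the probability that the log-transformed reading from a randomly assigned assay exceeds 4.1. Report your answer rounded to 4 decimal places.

0.5388

Conditional on each instrument, P(X > 4.1): I: 0.6; II: 0.522152; III: 0.556708; IV: 0.456522.
By total probability, P(X > 4.1) = 0.28·0.6 + 0.29·0.522152 + 0.23·0.556708 + 0.2·0.456522 = 0.538771.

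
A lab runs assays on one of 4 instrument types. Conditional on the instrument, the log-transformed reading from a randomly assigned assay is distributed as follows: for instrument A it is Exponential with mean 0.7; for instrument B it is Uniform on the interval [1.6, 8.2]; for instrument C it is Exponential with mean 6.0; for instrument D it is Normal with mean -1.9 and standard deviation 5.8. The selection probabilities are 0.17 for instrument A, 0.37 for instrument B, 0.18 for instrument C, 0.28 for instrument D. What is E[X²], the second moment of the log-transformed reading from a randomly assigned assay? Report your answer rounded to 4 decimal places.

For each component E[X²] = Var + (mean)², giving A: 0.98; B: 27.64; C: 72; D: 37.25.
Overall E[X²] = 0.17·0.98 + 0.37·27.64 + 0.18·72 + 0.28·37.25 = 33.7834.

33.7834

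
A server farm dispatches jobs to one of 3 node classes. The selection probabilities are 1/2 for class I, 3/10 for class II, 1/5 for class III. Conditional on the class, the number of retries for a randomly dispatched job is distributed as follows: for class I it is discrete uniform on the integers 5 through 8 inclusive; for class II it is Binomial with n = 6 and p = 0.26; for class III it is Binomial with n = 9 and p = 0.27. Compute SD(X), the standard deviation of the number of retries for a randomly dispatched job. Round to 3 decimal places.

Per component, I: μ=6.5, E[X²]=43.5; II: μ=1.56, E[X²]=3.588; III: μ=2.43, E[X²]=7.6788.
E[X] = 0.5·6.5 + 0.3·1.56 + 0.2·2.43 = 4.204.
E[X²] = 0.5·43.5 + 0.3·3.588 + 0.2·7.6788 = 24.3622.
Var(X) = E[X²] − (E[X])² = 24.3622 − 17.6736 = 6.68854.
SD(X) = √6.68854 = 2.58622.

2.586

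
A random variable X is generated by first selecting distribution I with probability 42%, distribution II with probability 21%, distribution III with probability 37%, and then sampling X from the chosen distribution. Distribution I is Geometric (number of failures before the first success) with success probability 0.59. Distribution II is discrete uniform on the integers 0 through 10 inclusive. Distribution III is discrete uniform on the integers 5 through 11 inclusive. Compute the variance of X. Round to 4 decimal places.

Per component, I: μ=0.694915, E[X²]=1.66073; II: μ=5, E[X²]=35; III: μ=8, E[X²]=68.
E[X] = 0.42·0.694915 + 0.21·5 + 0.37·8 = 4.30186.
E[X²] = 0.42·1.66073 + 0.21·35 + 0.37·68 = 33.2075.
Var(X) = E[X²] − (E[X])² = 33.2075 − 18.506 = 14.7015.

14.7015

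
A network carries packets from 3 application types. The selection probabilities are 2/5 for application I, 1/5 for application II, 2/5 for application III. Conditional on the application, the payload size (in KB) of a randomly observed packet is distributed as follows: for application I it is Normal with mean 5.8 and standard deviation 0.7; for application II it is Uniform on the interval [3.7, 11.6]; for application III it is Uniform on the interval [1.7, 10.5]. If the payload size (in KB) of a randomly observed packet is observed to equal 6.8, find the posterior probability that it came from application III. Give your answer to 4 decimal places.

Likelihoods f(6.8 | ·): I: 0.205426; II: 0.126582; III: 0.113636.
Posterior ∝ prior × likelihood. Numerator for III: 0.4·0.113636 = 0.0454545.
Normalizing constant: 0.4·0.205426 + 0.2·0.126582 + 0.4·0.113636 = 0.152941.
P(III | observation) = 0.0454545 / 0.152941 = 0.297203.

0.2972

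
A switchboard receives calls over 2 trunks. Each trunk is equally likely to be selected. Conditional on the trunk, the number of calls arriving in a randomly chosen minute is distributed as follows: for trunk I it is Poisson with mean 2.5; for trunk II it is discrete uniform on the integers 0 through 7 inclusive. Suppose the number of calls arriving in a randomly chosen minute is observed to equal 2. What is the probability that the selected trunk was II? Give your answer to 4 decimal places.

0.3276

Likelihoods P(X=2 | ·): I: 0.256516; II: 0.125.
Posterior ∝ prior × likelihood. Numerator for II: 0.5·0.125 = 0.0625.
Normalizing constant: 0.5·0.256516 + 0.5·0.125 = 0.190758.
P(II | observation) = 0.0625 / 0.190758 = 0.327641.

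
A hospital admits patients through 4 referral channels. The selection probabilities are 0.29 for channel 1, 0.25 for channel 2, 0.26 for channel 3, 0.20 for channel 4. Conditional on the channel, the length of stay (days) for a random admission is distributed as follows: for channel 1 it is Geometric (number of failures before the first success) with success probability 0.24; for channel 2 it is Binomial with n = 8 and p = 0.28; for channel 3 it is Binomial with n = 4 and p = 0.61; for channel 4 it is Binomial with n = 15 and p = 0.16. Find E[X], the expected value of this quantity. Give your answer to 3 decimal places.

2.593

Component means — 1: 3.16667; 2: 2.24; 3: 2.44; 4: 2.4.
E[X] = 0.29·3.16667 + 0.25·2.24 + 0.26·2.44 + 0.2·2.4 = 2.59273.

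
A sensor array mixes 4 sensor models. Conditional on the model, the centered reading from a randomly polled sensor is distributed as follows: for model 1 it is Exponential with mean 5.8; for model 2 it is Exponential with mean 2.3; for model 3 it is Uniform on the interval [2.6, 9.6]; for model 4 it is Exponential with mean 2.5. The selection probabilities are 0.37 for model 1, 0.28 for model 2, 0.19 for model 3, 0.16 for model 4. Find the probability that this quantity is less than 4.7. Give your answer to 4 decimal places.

0.6418

Conditional on each model, P(X < 4.7): 1: 0.555295; 2: 0.870423; 3: 0.3; 4: 0.84741.
By total probability, P(X < 4.7) = 0.37·0.555295 + 0.28·0.870423 + 0.19·0.3 + 0.16·0.84741 = 0.641763.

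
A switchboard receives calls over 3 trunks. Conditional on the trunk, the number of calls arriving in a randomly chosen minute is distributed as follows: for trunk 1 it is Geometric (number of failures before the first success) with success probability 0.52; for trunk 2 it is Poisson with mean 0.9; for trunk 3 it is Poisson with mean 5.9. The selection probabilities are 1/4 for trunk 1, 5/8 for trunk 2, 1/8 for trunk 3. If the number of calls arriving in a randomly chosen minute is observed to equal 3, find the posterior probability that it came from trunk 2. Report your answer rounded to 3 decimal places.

0.542

Likelihoods P(X=3 | ·): 1: 0.0575078; 2: 0.0493982; 3: 0.0937707.
Posterior ∝ prior × likelihood. Numerator for 2: 0.625·0.0493982 = 0.0308739.
Normalizing constant: 0.25·0.0575078 + 0.625·0.0493982 + 0.125·0.0937707 = 0.0569722.
P(2 | observation) = 0.0308739 / 0.0569722 = 0.541912.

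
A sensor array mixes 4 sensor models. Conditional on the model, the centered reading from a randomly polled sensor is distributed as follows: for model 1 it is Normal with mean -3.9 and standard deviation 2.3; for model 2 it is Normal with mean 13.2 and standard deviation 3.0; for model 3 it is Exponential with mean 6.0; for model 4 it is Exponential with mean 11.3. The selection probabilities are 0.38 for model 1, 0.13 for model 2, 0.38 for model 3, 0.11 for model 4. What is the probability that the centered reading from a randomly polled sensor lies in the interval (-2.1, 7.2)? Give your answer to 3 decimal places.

Conditional on each model, P(-2.1 < X < 7.2): 1: 0.216928; 2: 0.02275; 3: 0.698806; 4: 0.471212.
By total probability, P(-2.1 < X < 7.2) = 0.38·0.216928 + 0.13·0.02275 + 0.38·0.698806 + 0.11·0.471212 = 0.40277.

0.403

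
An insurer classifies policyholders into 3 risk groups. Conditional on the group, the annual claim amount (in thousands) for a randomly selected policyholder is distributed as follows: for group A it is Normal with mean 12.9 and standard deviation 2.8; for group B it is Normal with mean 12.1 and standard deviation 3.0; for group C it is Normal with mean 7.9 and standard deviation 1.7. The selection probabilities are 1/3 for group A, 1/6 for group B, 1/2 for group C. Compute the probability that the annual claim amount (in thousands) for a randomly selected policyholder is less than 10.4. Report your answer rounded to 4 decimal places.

Conditional on each group, P(X < 10.4): A: 0.185967; B: 0.28547; C: 0.929299.
By total probability, P(X < 10.4) = 0.333333·0.185967 + 0.166667·0.28547 + 0.5·0.929299 = 0.574217.

0.5742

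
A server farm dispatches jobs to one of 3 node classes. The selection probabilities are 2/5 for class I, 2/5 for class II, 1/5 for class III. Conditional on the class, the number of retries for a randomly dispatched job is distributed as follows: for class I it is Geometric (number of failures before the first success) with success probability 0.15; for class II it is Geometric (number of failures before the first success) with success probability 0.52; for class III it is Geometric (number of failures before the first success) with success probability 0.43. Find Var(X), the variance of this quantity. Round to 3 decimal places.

Per component, I: μ=5.66667, E[X²]=69.8889; II: μ=0.923077, E[X²]=2.62722; III: μ=1.32558, E[X²]=4.83991.
E[X] = 0.4·5.66667 + 0.4·0.923077 + 0.2·1.32558 = 2.90101.
E[X²] = 0.4·69.8889 + 0.4·2.62722 + 0.2·4.83991 = 29.9744.
Var(X) = E[X²] − (E[X])² = 29.9744 − 8.41588 = 21.5585.

21.559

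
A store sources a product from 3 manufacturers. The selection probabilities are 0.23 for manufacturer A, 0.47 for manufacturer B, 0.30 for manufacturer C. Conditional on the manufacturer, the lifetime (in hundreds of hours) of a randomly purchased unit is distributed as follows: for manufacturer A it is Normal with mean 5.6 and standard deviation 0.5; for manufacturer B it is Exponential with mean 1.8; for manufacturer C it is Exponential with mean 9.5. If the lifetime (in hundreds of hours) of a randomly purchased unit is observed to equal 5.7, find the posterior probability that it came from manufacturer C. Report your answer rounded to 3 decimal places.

Likelihoods f(5.7 | ·): A: 0.782085; B: 0.0234132; C: 0.0577696.
Posterior ∝ prior × likelihood. Numerator for C: 0.3·0.0577696 = 0.0173309.
Normalizing constant: 0.23·0.782085 + 0.47·0.0234132 + 0.3·0.0577696 = 0.208215.
P(C | observation) = 0.0173309 / 0.208215 = 0.0832357.

0.083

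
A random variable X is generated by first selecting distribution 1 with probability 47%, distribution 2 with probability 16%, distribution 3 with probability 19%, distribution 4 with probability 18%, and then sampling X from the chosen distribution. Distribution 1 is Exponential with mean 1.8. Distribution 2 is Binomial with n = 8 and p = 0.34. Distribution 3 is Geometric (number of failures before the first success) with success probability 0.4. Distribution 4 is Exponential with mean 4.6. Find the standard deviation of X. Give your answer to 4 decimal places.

Per component, 1: μ=1.8, E[X²]=6.48; 2: μ=2.72, E[X²]=9.1936; 3: μ=1.5, E[X²]=6; 4: μ=4.6, E[X²]=42.32.
E[X] = 0.47·1.8 + 0.16·2.72 + 0.19·1.5 + 0.18·4.6 = 2.3942.
E[X²] = 0.47·6.48 + 0.16·9.1936 + 0.19·6 + 0.18·42.32 = 13.2742.
Var(X) = E[X²] − (E[X])² = 13.2742 − 5.73219 = 7.54198.
SD(X) = √7.54198 = 2.74627.

2.7463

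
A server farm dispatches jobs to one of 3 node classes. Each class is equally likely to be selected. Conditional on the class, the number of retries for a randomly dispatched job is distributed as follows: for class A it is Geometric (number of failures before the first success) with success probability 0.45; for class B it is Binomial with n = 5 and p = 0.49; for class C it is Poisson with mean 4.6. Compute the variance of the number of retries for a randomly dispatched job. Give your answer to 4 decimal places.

4.8040

Per component, A: μ=1.22222, E[X²]=4.20988; B: μ=2.45, E[X²]=7.252; C: μ=4.6, E[X²]=25.76.
E[X] = 0.333333·1.22222 + 0.333333·2.45 + 0.333333·4.6 = 2.75741.
E[X²] = 0.333333·4.20988 + 0.333333·7.252 + 0.333333·25.76 = 12.4073.
Var(X) = E[X²] − (E[X])² = 12.4073 − 7.6033 = 4.804.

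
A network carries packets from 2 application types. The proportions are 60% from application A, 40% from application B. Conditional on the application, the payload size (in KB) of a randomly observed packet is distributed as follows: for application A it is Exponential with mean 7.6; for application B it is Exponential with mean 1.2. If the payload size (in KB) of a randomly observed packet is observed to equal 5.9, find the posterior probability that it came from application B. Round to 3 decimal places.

0.063

Likelihoods f(5.9 | ·): A: 0.0605392; B: 0.00610292.
Posterior ∝ prior × likelihood. Numerator for B: 0.4·0.00610292 = 0.00244117.
Normalizing constant: 0.6·0.0605392 + 0.4·0.00610292 = 0.0387647.
P(B | observation) = 0.00244117 / 0.0387647 = 0.062974.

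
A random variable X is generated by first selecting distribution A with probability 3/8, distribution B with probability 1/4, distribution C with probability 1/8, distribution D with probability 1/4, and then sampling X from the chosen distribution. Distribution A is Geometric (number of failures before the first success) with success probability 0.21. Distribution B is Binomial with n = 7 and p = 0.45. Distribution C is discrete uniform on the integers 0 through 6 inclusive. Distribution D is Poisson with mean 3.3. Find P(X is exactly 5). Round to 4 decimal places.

Conditional on each component, P(X = 5): A: 0.0646182; B: 0.117221; C: 0.142857; D: 0.120286.
By total probability, P(X = 5) = 0.375·0.0646182 + 0.25·0.117221 + 0.125·0.142857 + 0.25·0.120286 = 0.101466.

0.1015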